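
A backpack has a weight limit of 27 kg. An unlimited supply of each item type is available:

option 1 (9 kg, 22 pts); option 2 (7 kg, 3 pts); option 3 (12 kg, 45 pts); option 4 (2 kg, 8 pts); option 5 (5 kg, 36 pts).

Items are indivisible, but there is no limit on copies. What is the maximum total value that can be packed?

188 pts

Best value-per-unit is option 5 at 36/5; filling with it alone gives 5×36 = 180.
Optimal mix: 1×option 4 + 5×option 5 → weight 27, value 188.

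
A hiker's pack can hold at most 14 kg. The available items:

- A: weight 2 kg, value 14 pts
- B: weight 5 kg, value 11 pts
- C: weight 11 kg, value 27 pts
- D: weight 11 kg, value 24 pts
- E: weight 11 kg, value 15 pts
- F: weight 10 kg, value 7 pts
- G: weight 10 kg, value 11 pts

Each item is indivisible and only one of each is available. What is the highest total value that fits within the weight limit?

41 pts

Check high-value combinations within 14 kg:
- A+C: weight 2+11=13, value 14+27=41
- A+D: weight 2+11=13, value 14+24=38
- A+E: weight 2+11=13, value 14+15=29
Best: 41 pts.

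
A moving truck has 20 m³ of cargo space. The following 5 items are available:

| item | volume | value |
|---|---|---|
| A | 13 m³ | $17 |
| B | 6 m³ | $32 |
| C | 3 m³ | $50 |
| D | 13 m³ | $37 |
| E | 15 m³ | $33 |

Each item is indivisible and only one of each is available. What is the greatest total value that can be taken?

$87

Check high-value combinations within 20 m³:
- C+D: volume 3+13=16, value 50+37=87
- C+E: volume 3+15=18, value 50+33=83
- B+C: volume 6+3=9, value 32+50=82
Best: $87.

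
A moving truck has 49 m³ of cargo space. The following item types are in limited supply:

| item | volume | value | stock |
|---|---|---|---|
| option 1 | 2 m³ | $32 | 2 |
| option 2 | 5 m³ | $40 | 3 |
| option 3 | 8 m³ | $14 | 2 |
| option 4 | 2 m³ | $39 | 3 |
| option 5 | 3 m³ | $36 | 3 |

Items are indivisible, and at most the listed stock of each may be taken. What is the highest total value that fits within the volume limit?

$423

Best selections within volume 49 and stock limits:
- 2×option 1 + 3×option 2 + 1×option 3 + 3×option 4 + 3×option 5: volume 42, value 423
- 2×option 1 + 3×option 2 + 3×option 4 + 3×option 5: volume 34, value 409
Best: $423.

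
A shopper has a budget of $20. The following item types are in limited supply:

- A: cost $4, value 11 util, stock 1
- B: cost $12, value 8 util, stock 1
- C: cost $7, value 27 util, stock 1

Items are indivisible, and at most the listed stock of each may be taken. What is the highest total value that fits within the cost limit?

Top feasible selections:
- 1×A + 1×C: cost 11, value 38
- 1×B + 1×C: cost 19, value 35
Best: 38 util.

38 util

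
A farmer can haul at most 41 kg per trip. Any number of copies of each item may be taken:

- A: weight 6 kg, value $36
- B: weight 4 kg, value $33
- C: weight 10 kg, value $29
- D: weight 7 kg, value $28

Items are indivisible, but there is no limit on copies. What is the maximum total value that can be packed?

$330

Best value-per-unit is B at 33/4, and filling with it alone uses weight 10×4=40. No mix of the others beats 10×33 = 330.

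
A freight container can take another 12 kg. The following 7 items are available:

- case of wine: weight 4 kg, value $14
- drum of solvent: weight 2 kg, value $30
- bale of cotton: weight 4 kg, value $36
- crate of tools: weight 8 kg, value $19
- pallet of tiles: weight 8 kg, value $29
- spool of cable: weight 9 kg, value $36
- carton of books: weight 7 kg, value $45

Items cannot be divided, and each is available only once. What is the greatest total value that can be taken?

This is a 0/1 knapsack; check combinations near the capacity.
- bale of cotton+carton of books: weight 4+7=11, value 36+45=81
- case of wine+drum of solvent+bale of cotton: weight 4+2+4=10, value 14+30+36=80
- drum of solvent+carton of books: weight 2+7=9, value 30+45=75
- drum of solvent+bale of cotton: weight 2+4=6, value 30+36=66
- drum of solvent+spool of cable: weight 2+9=11, value 30+36=66
Best: $81.

$81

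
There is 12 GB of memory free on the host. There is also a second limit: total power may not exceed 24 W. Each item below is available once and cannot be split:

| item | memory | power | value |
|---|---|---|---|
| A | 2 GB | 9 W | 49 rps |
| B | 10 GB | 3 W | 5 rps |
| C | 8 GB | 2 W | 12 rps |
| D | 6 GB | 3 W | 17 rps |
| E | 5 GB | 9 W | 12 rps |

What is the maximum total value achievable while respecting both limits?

66 rps

Feasible sets respecting both limits:
- A+D: memory 8, power 12, value 66
- A+C: memory 10, power 11, value 61
- A+E: memory 7, power 18, value 61
Best: 66 rps.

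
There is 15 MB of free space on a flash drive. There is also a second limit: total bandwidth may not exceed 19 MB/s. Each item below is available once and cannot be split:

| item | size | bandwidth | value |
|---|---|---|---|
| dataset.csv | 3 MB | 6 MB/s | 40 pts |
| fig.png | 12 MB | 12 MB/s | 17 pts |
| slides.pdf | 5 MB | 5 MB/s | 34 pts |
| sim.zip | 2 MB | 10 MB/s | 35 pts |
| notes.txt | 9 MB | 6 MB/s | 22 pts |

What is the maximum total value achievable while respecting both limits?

Feasible sets respecting both limits:
- dataset.csv+sim.zip: size 5, bandwidth 16, value 75
- dataset.csv+slides.pdf: size 8, bandwidth 11, value 74
- slides.pdf+sim.zip: size 7, bandwidth 15, value 69
Best: 75 pts.

75 pts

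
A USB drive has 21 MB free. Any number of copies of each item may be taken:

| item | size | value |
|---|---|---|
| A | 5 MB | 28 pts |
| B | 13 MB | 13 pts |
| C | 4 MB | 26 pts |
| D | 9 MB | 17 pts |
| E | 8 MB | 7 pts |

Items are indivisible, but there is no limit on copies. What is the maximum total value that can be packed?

132 pts

Best value-per-unit is C at 26/4; filling with it alone gives 5×26 = 130.
Optimal mix: 1×A + 4×C → size 21, value 132.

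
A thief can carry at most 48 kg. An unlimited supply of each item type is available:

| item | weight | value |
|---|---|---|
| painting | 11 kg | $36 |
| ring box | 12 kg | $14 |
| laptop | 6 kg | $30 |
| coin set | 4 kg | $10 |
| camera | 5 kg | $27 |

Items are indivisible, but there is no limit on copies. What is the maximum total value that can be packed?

Best value-per-unit is camera at 27/5; filling with it alone gives 9×27 = 243.
Optimal mix: 3×laptop + 6×camera → weight 48, value 252.

$252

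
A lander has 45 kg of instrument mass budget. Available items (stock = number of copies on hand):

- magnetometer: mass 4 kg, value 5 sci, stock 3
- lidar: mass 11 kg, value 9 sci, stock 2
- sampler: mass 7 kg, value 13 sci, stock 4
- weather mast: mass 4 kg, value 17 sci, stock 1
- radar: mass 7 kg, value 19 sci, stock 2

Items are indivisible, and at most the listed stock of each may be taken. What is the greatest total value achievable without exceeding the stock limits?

99 sci

Top feasible selections:
- 1×magnetometer + 3×sampler + 1×weather mast + 2×radar: mass 43, value 99
- 3×magnetometer + 2×sampler + 1×weather mast + 2×radar: mass 44, value 96
Best: 99 sci.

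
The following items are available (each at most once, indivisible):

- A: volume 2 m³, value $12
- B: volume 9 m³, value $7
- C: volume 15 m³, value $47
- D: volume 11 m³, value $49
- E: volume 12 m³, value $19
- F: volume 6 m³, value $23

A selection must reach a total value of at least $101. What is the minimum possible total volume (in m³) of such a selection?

28

Subsets with value ≥ 101, sorted by total volume:
- A+C+D: volume 28, value 108
- A+D+E+F: volume 31, value 103
Minimum volume: 28 m³.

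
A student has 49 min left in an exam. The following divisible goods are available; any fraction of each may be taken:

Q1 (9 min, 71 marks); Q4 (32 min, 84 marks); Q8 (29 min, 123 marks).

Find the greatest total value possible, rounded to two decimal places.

Take in order of value per unit:
- Q1 (71/9 per unit): all 9 → value 71, running total 71.00
- Q8 (123/29 per unit): all 29 → value 123, running total 194.00
- Q4 (84/32 per unit): 11 of 32 → value 11×84/32 = 28.8750, running total 222.88
Total 222.88.

222.88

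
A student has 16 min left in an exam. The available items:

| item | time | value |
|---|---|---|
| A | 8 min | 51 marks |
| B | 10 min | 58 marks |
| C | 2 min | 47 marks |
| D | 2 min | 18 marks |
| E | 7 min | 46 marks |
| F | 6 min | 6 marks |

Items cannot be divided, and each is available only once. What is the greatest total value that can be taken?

This is a 0/1 knapsack; check combinations near the capacity.
- B+C+D: time 10+2+2=14, value 58+47+18=123
- A+C+D: time 8+2+2=12, value 51+47+18=116
- C+D+E: time 2+2+7=11, value 47+18+46=111
Best: 123 marks.

123 marks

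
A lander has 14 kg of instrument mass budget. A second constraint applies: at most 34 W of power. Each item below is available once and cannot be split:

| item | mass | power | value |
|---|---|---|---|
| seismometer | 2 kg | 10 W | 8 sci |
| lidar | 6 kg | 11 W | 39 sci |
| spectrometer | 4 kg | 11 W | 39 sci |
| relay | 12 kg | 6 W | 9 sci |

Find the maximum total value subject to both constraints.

86 sci

Feasible sets respecting both limits:
- seismometer+lidar+spectrometer: mass 12, power 32, value 86
- lidar+spectrometer: mass 10, power 22, value 78
- seismometer+lidar: mass 8, power 21, value 47
Best: 86 sci.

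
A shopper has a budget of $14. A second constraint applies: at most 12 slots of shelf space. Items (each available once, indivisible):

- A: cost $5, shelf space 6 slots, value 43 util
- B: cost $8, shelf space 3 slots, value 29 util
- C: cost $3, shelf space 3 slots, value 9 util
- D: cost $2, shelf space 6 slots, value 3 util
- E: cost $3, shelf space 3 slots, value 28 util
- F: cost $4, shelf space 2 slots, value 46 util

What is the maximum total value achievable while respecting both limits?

Feasible sets respecting both limits:
- A+E+F: cost 12, shelf space 11, value 117
- A+C+F: cost 12, shelf space 11, value 98
- A+F: cost 9, shelf space 8, value 89
- C+E+F: cost 10, shelf space 8, value 83
Best: 117 util.

117 util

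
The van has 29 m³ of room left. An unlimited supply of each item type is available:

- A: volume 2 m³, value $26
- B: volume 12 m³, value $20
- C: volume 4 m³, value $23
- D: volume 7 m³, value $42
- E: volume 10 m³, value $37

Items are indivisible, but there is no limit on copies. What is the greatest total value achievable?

$364

Best value-per-unit is A at 26/2, and filling with it alone uses volume 14×2=28. No mix of the others beats 14×26 = 364.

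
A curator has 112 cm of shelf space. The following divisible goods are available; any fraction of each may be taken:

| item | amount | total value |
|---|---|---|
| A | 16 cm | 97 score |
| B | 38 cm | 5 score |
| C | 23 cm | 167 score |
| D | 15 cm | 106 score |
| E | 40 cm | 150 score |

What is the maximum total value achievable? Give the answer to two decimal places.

522.37

Take in order of value per unit:
- C (167/23 per unit): all 23 → value 167, running total 167.00
- D (106/15 per unit): all 15 → value 106, running total 273.00
- A (97/16 per unit): all 16 → value 97, running total 370.00
- E (150/40 per unit): all 40 → value 150, running total 520.00
- B (5/38 per unit): 18 of 38 → value 18×5/38 = 2.3684, running total 522.37
Total 522.37.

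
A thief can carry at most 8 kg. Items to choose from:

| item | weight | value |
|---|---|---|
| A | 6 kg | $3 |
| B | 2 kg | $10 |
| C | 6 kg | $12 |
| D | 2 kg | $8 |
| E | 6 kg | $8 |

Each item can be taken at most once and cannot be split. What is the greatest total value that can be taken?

This is a 0/1 knapsack; check combinations near the capacity.
- B+C: weight 2+6=8, value 10+12=22
- C+D: weight 6+2=8, value 12+8=20
- B+D: weight 2+2=4, value 10+8=18
Best: $22.

$22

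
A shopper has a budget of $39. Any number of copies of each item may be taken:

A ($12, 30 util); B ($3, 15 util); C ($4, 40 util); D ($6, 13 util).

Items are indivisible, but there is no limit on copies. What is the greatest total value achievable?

Best value-per-unit is C at 40/4; filling with it alone gives 9×40 = 360.
Optimal mix: 1×B + 9×C → cost 39, value 375.

375 util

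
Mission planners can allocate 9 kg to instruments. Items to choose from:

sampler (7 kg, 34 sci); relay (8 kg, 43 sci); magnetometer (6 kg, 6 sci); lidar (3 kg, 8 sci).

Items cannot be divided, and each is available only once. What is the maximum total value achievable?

43 sci

Check high-value combinations within 9 kg:
- relay: mass 8, value 43
- sampler: mass 7, value 34
- magnetometer+lidar: mass 6+3=9, value 6+8=14
Best: 43 sci.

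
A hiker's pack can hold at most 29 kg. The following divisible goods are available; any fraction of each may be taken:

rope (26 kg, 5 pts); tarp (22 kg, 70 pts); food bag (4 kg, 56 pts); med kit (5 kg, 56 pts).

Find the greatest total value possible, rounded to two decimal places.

175.64

Take in order of value per unit:
- food bag (56/4 per unit): all 4 → value 56, running total 56.00
- med kit (56/5 per unit): all 5 → value 56, running total 112.00
- tarp (70/22 per unit): 20 of 22 → value 20×70/22 = 63.6364, running total 175.64
Total 175.64.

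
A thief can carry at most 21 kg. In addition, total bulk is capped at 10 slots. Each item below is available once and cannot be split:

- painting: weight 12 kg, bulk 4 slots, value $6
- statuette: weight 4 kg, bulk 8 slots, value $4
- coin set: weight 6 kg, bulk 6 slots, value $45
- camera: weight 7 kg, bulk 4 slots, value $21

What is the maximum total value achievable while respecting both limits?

$66

Feasible sets respecting both limits:
- coin set+camera: weight 13, bulk 10, value 66
- painting+coin set: weight 18, bulk 10, value 51
- coin set: weight 6, bulk 6, value 45
- painting+camera: weight 19, bulk 8, value 27
Best: $66.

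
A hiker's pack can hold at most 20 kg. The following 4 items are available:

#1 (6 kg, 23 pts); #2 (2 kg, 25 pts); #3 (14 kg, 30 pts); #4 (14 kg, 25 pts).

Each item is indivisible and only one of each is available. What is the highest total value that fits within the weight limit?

This is a 0/1 knapsack; check combinations near the capacity.
- #2+#3: weight 2+14=16, value 25+30=55
- #1+#3: weight 6+14=20, value 23+30=53
- #2+#4: weight 2+14=16, value 25+25=50
- #1+#2: weight 6+2=8, value 23+25=48
Best: 55 pts.

55 pts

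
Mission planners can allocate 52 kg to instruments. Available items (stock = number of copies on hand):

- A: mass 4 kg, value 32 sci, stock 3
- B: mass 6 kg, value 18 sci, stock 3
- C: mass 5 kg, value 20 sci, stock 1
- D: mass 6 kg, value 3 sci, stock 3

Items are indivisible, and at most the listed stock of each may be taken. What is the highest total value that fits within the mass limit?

176 sci

Best selections within mass 52 and stock limits:
- 3×A + 3×B + 1×C + 2×D: mass 47, value 176
- 3×A + 3×B + 1×C + 1×D: mass 41, value 173
- 3×A + 3×B + 1×C: mass 35, value 170
- 3×A + 2×B + 1×C + 3×D: mass 47, value 161
Best: 176 sci.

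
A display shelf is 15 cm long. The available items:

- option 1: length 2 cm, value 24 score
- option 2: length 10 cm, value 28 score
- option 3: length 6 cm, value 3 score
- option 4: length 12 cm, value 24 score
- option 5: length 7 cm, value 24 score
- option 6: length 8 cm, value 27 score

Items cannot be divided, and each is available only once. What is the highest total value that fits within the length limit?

Check high-value combinations within 15 cm:
- option 1+option 2: length 2+10=12, value 24+28=52
- option 1+option 6: length 2+8=10, value 24+27=51
- option 1+option 3+option 5: length 2+6+7=15, value 24+3+24=51
- option 5+option 6: length 7+8=15, value 24+27=51
- option 1+option 5: length 2+7=9, value 24+24=48
Best: 52 score.

52 score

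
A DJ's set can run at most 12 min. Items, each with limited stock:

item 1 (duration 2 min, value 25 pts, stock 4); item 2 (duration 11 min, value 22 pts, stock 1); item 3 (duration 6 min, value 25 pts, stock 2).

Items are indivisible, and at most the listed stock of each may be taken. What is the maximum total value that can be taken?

Top feasible selections:
- 4×item 1: duration 8, value 100
- 3×item 1 + 1×item 3: duration 12, value 100
- 3×item 1: duration 6, value 75
Best: 100 pts.

100 pts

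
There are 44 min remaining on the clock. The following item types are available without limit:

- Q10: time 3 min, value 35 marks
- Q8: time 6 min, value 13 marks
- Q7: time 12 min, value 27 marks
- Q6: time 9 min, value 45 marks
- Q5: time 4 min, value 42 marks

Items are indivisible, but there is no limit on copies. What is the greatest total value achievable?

504 marks

Best value-per-unit is Q10 at 35/3; filling with it alone gives 14×35 = 490.
Optimal mix: 12×Q10 + 2×Q5 → time 44, value 504.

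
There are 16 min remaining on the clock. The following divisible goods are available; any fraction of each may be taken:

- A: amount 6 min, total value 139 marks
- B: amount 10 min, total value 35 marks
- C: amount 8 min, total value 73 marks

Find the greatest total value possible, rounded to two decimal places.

Take in order of value per unit:
- A (139/6 per unit): all 6 → value 139, running total 139.00
- C (73/8 per unit): all 8 → value 73, running total 212.00
- B (35/10 per unit): 2 of 10 → value 2×35/10 = 7.0000, running total 219.00
Total 219.00.

219.00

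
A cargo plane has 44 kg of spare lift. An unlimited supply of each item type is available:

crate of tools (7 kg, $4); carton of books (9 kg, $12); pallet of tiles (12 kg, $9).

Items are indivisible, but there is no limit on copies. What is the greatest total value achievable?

Best value-per-unit is carton of books at 12/9; filling with it alone gives 4×12 = 48.
Optimal mix: 1×crate of tools + 4×carton of books → weight 43, value 52.

$52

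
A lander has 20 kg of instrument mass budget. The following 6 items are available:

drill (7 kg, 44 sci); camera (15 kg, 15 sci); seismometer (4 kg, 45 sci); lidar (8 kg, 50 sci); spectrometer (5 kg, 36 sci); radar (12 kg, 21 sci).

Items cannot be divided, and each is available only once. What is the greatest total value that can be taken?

Check high-value combinations within 20 kg:
- drill+seismometer+lidar: mass 7+4+8=19, value 44+45+50=139
- seismometer+lidar+spectrometer: mass 4+8+5=17, value 45+50+36=131
- drill+lidar+spectrometer: mass 7+8+5=20, value 44+50+36=130
- drill+seismometer+spectrometer: mass 7+4+5=16, value 44+45+36=125
- seismometer+lidar: mass 4+8=12, value 45+50=95
Best: 139 sci.

139 sci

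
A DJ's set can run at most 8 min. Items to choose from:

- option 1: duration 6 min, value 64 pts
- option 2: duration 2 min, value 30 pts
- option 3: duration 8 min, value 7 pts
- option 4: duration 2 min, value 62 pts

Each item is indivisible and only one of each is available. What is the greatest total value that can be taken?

Check high-value combinations within 8 min:
- option 1+option 4: duration 6+2=8, value 64+62=126
- option 1+option 2: duration 6+2=8, value 64+30=94
- option 2+option 4: duration 2+2=4, value 30+62=92
- option 1: duration 6, value 64
- option 4: duration 2, value 62
Best: 126 pts.

126 pts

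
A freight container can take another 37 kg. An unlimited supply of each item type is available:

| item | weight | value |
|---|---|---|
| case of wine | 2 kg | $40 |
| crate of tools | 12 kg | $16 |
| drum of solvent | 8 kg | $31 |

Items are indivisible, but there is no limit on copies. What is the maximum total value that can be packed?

$720

Best value-per-unit is case of wine at 40/2, and filling with it alone uses weight 18×2=36. No mix of the others beats 18×40 = 720.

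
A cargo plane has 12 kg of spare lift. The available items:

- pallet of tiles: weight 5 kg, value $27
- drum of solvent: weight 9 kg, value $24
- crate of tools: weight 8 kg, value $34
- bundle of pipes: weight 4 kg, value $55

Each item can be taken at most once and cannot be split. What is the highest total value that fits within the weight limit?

$89

Check high-value combinations within 12 kg:
- crate of tools+bundle of pipes: weight 8+4=12, value 34+55=89
- pallet of tiles+bundle of pipes: weight 5+4=9, value 27+55=82
- bundle of pipes: weight 4, value 55
- crate of tools: weight 8, value 34
- pallet of tiles: weight 5, value 27
Best: $89.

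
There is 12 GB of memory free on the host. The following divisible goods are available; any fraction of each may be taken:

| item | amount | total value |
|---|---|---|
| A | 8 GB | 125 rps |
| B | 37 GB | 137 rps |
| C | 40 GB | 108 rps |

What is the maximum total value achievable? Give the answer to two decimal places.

139.81

Take in order of value per unit:
- A (125/8 per unit): all 8 → value 125, running total 125.00
- B (137/37 per unit): 4 of 37 → value 4×137/37 = 14.8108, running total 139.81
Total 139.81.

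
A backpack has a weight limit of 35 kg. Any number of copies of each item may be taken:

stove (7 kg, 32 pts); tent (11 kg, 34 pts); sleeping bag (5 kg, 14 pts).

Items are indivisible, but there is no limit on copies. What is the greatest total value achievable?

160 pts

Best value-per-unit is stove at 32/7, and filling with it alone uses weight 5×7=35. No mix of the others beats 5×32 = 160.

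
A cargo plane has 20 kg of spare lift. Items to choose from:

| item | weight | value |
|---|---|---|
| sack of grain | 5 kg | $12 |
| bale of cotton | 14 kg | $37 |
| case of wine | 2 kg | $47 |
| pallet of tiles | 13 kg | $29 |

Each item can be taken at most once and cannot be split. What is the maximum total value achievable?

$88

Check high-value combinations within 20 kg:
- sack of grain+case of wine+pallet of tiles: weight 5+2+13=20, value 12+47+29=88
- bale of cotton+case of wine: weight 14+2=16, value 37+47=84
- case of wine+pallet of tiles: weight 2+13=15, value 47+29=76
- sack of grain+case of wine: weight 5+2=7, value 12+47=59
Best: $88.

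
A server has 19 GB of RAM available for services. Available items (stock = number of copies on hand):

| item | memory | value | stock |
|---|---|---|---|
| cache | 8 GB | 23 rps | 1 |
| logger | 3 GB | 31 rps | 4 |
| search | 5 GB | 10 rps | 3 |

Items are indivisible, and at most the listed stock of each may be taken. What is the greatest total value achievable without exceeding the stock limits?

Top feasible selections:
- 4×logger + 1×search: memory 17, value 134
- 4×logger: memory 12, value 124
- 1×cache + 3×logger: memory 17, value 116
Best: 134 rps.

134 rps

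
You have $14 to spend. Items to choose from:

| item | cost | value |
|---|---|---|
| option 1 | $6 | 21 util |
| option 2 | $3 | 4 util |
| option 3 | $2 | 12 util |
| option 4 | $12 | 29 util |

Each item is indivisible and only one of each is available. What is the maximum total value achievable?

Check high-value combinations within $14:
- option 3+option 4: cost 2+12=14, value 12+29=41
- option 1+option 2+option 3: cost 6+3+2=11, value 21+4+12=37
- option 1+option 3: cost 6+2=8, value 21+12=33
Best: 41 util.

41 util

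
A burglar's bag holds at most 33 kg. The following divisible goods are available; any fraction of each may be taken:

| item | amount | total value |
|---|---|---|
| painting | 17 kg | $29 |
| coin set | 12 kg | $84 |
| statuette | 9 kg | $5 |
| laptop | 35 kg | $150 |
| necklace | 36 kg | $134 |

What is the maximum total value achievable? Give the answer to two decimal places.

Take in order of value per unit:
- coin set (84/12 per unit): all 12 → value 84, running total 84.00
- laptop (150/35 per unit): 21 of 35 → value 21×150/35 = 90.0000, running total 174.00
Total 174.00.

174.00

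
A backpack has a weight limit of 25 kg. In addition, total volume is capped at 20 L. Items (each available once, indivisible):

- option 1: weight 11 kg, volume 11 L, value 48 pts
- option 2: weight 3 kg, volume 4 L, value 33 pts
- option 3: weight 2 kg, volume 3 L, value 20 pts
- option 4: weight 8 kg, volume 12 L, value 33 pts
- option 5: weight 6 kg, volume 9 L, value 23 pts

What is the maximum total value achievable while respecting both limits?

101 pts

Feasible sets respecting both limits:
- option 1+option 2+option 3: weight 16, volume 18, value 101
- option 2+option 3+option 4: weight 13, volume 19, value 86
- option 1+option 2: weight 14, volume 15, value 81
- option 2+option 3+option 5: weight 11, volume 16, value 76
Best: 101 pts.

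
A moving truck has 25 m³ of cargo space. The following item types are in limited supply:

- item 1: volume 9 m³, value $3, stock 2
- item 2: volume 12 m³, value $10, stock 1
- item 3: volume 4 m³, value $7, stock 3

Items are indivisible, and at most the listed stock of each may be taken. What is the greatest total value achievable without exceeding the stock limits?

Best selections within volume 25 and stock limits:
- 1×item 2 + 3×item 3: volume 24, value 31
- 1×item 2 + 2×item 3: volume 20, value 24
Best: $31.

$31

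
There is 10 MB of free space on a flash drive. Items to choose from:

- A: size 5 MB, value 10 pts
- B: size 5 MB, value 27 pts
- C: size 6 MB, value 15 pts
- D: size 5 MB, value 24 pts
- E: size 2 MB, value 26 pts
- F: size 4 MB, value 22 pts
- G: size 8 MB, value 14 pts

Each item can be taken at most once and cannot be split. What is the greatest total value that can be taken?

53 pts

Check high-value combinations within 10 MB:
- B+E: size 5+2=7, value 27+26=53
- B+D: size 5+5=10, value 27+24=51
- D+E: size 5+2=7, value 24+26=50
- B+F: size 5+4=9, value 27+22=49
- E+F: size 2+4=6, value 26+22=48
Best: 53 pts.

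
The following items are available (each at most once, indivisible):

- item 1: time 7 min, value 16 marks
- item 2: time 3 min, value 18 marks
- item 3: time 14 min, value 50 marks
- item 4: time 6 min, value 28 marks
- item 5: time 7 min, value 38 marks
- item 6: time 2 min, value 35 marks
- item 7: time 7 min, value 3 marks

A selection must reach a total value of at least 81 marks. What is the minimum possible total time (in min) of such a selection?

11

Subsets with value ≥ 81, sorted by total time:
- item 2+item 4+item 6: time 11, value 81
- item 2+item 5+item 6: time 12, value 91
- item 4+item 5+item 6: time 15, value 101
Minimum time: 11 min.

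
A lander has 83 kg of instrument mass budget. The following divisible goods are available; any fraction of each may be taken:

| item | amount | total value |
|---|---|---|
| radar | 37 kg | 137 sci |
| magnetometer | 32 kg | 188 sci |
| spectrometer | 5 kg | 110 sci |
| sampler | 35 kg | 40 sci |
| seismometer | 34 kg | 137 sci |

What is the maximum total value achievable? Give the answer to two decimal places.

Take in order of value per unit:
- spectrometer (110/5 per unit): all 5 → value 110, running total 110.00
- magnetometer (188/32 per unit): all 32 → value 188, running total 298.00
- seismometer (137/34 per unit): all 34 → value 137, running total 435.00
- radar (137/37 per unit): 12 of 37 → value 12×137/37 = 44.4324, running total 479.43
Total 479.43.

479.43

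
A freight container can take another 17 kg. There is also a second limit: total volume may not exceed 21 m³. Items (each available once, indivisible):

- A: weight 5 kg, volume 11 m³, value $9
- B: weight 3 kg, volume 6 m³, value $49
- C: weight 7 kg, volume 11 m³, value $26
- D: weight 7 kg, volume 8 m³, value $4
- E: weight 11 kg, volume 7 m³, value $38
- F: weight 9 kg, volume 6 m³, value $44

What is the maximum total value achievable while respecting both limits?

$93

Feasible sets respecting both limits:
- B+F: weight 12, volume 12, value 93
- B+E: weight 14, volume 13, value 87
- B+C: weight 10, volume 17, value 75
Best: $93.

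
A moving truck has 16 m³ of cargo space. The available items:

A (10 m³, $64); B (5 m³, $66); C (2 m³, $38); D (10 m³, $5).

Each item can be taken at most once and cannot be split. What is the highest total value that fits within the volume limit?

This is a 0/1 knapsack; check combinations near the capacity.
- A+B: volume 10+5=15, value 64+66=130
- B+C: volume 5+2=7, value 66+38=104
- A+C: volume 10+2=12, value 64+38=102
Best: $130.

$130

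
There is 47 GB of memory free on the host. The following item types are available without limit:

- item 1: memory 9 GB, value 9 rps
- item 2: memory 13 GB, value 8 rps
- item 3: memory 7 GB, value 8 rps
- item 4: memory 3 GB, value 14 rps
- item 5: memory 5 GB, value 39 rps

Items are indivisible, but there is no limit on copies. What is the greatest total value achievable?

Best value-per-unit is item 5 at 39/5, and filling with it alone uses memory 9×5=45. No mix of the others beats 9×39 = 351.

351 rps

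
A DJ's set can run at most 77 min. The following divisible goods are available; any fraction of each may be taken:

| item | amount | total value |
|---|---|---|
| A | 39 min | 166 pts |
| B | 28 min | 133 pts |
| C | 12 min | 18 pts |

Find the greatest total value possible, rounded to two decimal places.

Take in order of value per unit:
- B (133/28 per unit): all 28 → value 133, running total 133.00
- A (166/39 per unit): all 39 → value 166, running total 299.00
- C (18/12 per unit): 10 of 12 → value 10×18/12 = 15.0000, running total 314.00
Total 314.00.

314.00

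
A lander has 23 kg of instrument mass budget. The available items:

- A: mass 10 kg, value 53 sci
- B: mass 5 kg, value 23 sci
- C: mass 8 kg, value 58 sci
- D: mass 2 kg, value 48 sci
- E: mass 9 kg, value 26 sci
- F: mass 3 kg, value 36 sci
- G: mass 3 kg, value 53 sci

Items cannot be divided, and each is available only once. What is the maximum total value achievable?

This is a 0/1 knapsack; check combinations near the capacity.
- B+C+D+F+G: mass 5+8+2+3+3=21, value 23+58+48+36+53=218
- A+B+D+F+G: mass 10+5+2+3+3=23, value 53+23+48+36+53=213
- A+C+D+G: mass 10+8+2+3=23, value 53+58+48+53=212
- C+D+F+G: mass 8+2+3+3=16, value 58+48+36+53=195
- A+C+D+F: mass 10+8+2+3=23, value 53+58+48+36=195
Best: 218 sci.

218 sci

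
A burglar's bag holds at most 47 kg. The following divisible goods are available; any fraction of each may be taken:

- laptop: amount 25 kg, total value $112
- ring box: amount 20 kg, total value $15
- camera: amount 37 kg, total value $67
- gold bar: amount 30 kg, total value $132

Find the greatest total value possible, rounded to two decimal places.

Take in order of value per unit:
- laptop (112/25 per unit): all 25 → value 112, running total 112.00
- gold bar (132/30 per unit): 22 of 30 → value 22×132/30 = 96.8000, running total 208.80
Total 208.80.

208.80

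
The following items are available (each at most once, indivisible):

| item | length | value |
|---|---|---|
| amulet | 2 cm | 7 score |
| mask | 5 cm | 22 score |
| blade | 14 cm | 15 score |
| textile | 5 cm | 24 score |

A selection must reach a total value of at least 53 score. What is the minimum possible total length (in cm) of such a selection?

12

Subsets with value ≥ 53, sorted by total length:
- amulet+mask+textile: length 12, value 53
- mask+blade+textile: length 24, value 61
- amulet+mask+blade+textile: length 26, value 68
Minimum length: 12 cm.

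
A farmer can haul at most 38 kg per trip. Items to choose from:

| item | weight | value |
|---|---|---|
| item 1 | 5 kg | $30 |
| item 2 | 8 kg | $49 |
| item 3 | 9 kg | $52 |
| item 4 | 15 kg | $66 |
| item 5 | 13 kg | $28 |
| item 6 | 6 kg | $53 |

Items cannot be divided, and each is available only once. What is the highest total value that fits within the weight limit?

$220

Check high-value combinations within 38 kg:
- item 2+item 3+item 4+item 6: weight 8+9+15+6=38, value 49+52+66+53=220
- item 1+item 3+item 4+item 6: weight 5+9+15+6=35, value 30+52+66+53=201
- item 1+item 2+item 4+item 6: weight 5+8+15+6=34, value 30+49+66+53=198
- item 1+item 2+item 3+item 4: weight 5+8+9+15=37, value 30+49+52+66=197
- item 1+item 2+item 3+item 6: weight 5+8+9+6=28, value 30+49+52+53=184
Best: $220.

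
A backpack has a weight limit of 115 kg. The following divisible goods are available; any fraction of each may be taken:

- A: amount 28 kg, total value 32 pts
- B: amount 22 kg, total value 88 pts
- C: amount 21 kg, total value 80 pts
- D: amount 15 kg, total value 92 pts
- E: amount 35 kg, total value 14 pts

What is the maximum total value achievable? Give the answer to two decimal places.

303.60

Take in order of value per unit:
- D (92/15 per unit): all 15 → value 92, running total 92.00
- B (88/22 per unit): all 22 → value 88, running total 180.00
- C (80/21 per unit): all 21 → value 80, running total 260.00
- A (32/28 per unit): all 28 → value 32, running total 292.00
- E (14/35 per unit): 29 of 35 → value 29×14/35 = 11.6000, running total 303.60
Total 303.60.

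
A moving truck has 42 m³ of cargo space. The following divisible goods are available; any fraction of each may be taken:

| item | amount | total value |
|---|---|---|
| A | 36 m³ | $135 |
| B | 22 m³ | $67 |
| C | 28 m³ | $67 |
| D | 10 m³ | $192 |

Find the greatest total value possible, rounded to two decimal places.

Take in order of value per unit:
- D (192/10 per unit): all 10 → value 192, running total 192.00
- A (135/36 per unit): 32 of 36 → value 32×135/36 = 120.0000, running total 312.00
Total 312.00.

312.00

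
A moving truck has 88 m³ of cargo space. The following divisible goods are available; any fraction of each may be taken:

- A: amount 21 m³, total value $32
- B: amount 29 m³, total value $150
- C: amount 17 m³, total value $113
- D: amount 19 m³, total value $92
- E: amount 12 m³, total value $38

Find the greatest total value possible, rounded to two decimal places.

409.76

Take in order of value per unit:
- C (113/17 per unit): all 17 → value 113, running total 113.00
- B (150/29 per unit): all 29 → value 150, running total 263.00
- D (92/19 per unit): all 19 → value 92, running total 355.00
- E (38/12 per unit): all 12 → value 38, running total 393.00
- A (32/21 per unit): 11 of 21 → value 11×32/21 = 16.7619, running total 409.76
Total 409.76.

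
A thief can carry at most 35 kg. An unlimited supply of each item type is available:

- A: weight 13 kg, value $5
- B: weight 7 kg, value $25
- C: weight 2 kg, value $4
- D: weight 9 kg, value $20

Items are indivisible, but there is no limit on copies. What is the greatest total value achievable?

Best value-per-unit is B at 25/7, and filling with it alone uses weight 5×7=35. No mix of the others beats 5×25 = 125.

$125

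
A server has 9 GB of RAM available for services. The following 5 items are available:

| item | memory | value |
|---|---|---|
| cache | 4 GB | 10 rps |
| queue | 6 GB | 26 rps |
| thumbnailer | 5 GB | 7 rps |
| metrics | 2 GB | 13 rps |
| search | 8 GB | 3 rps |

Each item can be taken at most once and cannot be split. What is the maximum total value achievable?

39 rps

Check high-value combinations within 9 GB:
- queue+metrics: memory 6+2=8, value 26+13=39
- queue: memory 6, value 26
- cache+metrics: memory 4+2=6, value 10+13=23
- thumbnailer+metrics: memory 5+2=7, value 7+13=20
Best: 39 rps.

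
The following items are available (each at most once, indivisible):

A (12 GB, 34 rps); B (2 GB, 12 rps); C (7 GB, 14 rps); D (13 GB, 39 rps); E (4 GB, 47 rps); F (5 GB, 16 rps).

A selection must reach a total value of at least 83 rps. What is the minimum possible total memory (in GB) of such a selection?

17

Subsets with value ≥ 83, sorted by total memory:
- D+E: memory 17, value 86
- A+B+E: memory 18, value 93
- B+C+E+F: memory 18, value 89
- B+D+E: memory 19, value 98
Minimum memory: 17 GB.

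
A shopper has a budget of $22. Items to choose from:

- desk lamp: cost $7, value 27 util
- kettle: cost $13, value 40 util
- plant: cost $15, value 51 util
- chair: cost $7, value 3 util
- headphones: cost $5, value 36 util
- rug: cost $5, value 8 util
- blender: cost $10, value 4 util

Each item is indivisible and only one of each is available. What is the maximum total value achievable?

87 util

Check high-value combinations within $22:
- plant+headphones: cost 15+5=20, value 51+36=87
- desk lamp+plant: cost 7+15=22, value 27+51=78
- kettle+headphones: cost 13+5=18, value 40+36=76
- desk lamp+headphones+rug: cost 7+5+5=17, value 27+36+8=71
- desk lamp+kettle: cost 7+13=20, value 27+40=67
Best: 87 util.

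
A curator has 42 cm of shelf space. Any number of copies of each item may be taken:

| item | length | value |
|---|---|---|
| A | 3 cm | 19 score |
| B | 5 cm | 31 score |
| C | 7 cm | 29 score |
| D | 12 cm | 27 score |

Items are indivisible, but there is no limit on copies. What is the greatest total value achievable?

266 score

Best value-per-unit is A at 19/3, and filling with it alone uses length 14×3=42. No mix of the others beats 14×19 = 266.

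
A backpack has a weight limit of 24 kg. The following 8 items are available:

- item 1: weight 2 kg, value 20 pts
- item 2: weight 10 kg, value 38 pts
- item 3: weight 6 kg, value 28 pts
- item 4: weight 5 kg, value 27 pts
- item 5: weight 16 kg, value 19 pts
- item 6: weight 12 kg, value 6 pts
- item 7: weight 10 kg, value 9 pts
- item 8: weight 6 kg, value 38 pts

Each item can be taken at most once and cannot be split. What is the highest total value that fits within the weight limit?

This is a 0/1 knapsack; check combinations near the capacity.
- item 1+item 2+item 3+item 8: weight 2+10+6+6=24, value 20+38+28+38=124
- item 1+item 2+item 4+item 8: weight 2+10+5+6=23, value 20+38+27+38=123
- item 1+item 3+item 4+item 8: weight 2+6+5+6=19, value 20+28+27+38=113
- item 1+item 2+item 3+item 4: weight 2+10+6+5=23, value 20+38+28+27=113
- item 2+item 3+item 8: weight 10+6+6=22, value 38+28+38=104
Best: 124 pts.

124 pts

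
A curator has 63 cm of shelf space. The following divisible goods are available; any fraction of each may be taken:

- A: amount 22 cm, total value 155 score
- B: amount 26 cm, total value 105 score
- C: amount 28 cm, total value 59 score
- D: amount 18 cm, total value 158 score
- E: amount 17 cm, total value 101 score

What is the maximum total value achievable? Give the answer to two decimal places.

438.23

Take in order of value per unit:
- D (158/18 per unit): all 18 → value 158, running total 158.00
- A (155/22 per unit): all 22 → value 155, running total 313.00
- E (101/17 per unit): all 17 → value 101, running total 414.00
- B (105/26 per unit): 6 of 26 → value 6×105/26 = 24.2308, running total 438.23
Total 438.23.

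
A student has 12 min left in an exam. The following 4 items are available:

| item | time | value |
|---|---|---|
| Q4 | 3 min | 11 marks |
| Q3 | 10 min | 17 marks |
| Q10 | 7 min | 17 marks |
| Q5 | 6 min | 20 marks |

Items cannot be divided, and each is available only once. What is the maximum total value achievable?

Check high-value combinations within 12 min:
- Q4+Q5: time 3+6=9, value 11+20=31
- Q4+Q10: time 3+7=10, value 11+17=28
- Q5: time 6, value 20
- Q10: time 7, value 17
Best: 31 marks.

31 marks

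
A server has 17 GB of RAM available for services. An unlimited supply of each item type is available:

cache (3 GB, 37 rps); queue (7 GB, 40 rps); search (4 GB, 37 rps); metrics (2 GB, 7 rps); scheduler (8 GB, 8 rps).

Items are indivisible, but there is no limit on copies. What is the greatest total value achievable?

Best value-per-unit is cache at 37/3; filling with it alone gives 5×37 = 185.
Optimal mix: 5×cache + 1×metrics → memory 17, value 192.

192 rps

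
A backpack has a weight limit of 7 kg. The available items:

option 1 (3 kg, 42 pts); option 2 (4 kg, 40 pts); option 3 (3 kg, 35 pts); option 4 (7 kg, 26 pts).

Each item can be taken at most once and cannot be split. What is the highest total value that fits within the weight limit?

82 pts

Check high-value combinations within 7 kg:
- option 1+option 2: weight 3+4=7, value 42+40=82
- option 1+option 3: weight 3+3=6, value 42+35=77
- option 2+option 3: weight 4+3=7, value 40+35=75
Best: 82 pts.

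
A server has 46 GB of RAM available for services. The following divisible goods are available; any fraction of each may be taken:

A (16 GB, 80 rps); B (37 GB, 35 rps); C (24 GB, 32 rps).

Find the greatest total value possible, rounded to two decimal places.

Take in order of value per unit:
- A (80/16 per unit): all 16 → value 80, running total 80.00
- C (32/24 per unit): all 24 → value 32, running total 112.00
- B (35/37 per unit): 6 of 37 → value 6×35/37 = 5.6757, running total 117.68
Total 117.68.

117.68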